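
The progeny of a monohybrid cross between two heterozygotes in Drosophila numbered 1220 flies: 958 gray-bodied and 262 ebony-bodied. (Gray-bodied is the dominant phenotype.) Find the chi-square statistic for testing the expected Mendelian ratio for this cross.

8.083

For a monohybrid cross between heterozygotes with complete dominance, the expected phenotypic ratio is 3:1.
Expected counts for N = 1220 under a 3:1 ratio (total parts = 4):
  gray-bodied: 1220 × 3/4 = 915
  ebony-bodied: 1220 × 1/4 = 305
χ² = Σ (O − E)² / E
  gray-bodied: (958 − 915)² / 915 = 2.0208
  ebony-bodied: (262 − 305)² / 305 = 6.0623
χ² = 2.0208 + 6.0623 = 8.0831 ≈ 8.083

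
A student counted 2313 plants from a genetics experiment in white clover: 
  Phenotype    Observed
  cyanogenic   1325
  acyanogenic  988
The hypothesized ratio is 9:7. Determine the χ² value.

1.007

Under the 9:7 hypothesis (Σ ratio = 16, N = 2313):
  cyanogenic: 2313 × 9/16 = 1301.0625
  acyanogenic: 2313 × 7/16 = 1011.9375
χ² = Σ (O − E)² / E
  cyanogenic: (1325 − 1301.0625)² / 1301.0625 = 0.4404
  acyanogenic: (988 − 1011.9375)² / 1011.9375 = 0.5662
χ² = 0.4404 + 0.5662 = 1.0066 ≈ 1.007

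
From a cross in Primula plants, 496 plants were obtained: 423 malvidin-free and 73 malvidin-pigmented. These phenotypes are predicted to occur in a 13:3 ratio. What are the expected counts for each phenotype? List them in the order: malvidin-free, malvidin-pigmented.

403, 93

Expected counts for N = 496 under a 13:3 ratio (total parts = 16):
  malvidin-free: 496 × 13/16 = 403
  malvidin-pigmented: 496 × 3/16 = 93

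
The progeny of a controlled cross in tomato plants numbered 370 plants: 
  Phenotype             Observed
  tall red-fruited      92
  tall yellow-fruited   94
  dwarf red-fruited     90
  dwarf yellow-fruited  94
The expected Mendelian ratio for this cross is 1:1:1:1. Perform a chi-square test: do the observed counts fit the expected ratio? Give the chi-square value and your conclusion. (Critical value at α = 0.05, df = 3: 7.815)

Total ratio parts = 4. Expected numbers out of 370:
  tall red-fruited: 370 × 1/4 = 92.5
  tall yellow-fruited: 370 × 1/4 = 92.5
  dwarf red-fruited: 370 × 1/4 = 92.5
  dwarf yellow-fruited: 370 × 1/4 = 92.5
χ² = Σ (O − E)² / E
  tall red-fruited: (92 − 92.5)² / 92.5 = 0.0027
  tall yellow-fruited: (94 − 92.5)² / 92.5 = 0.0243
  dwarf red-fruited: (90 − 92.5)² / 92.5 = 0.0676
  dwarf yellow-fruited: (94 − 92.5)² / 92.5 = 0.0243
χ² = 0.0027 + 0.0243 + 0.0676 + 0.0243 = 0.1189 ≈ 0.119
Degrees of freedom = 4 − 1 = 3; critical value at α = 0.05 is 7.815.
Since 0.119 < 7.815, we fail to reject the null hypothesis — the data are consistent with the 1:1:1:1 ratio.

0.119; consistent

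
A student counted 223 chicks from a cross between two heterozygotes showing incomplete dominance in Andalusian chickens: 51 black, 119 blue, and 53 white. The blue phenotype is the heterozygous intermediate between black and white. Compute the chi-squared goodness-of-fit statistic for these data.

With incomplete dominance, a heterozygote × heterozygote cross gives a 1:2:1 phenotypic ratio.
The 1:2:1 ratio has 4 parts, so with N = 223 the expected counts are:
  black: 223 × 1/4 = 55.75
  blue: 223 × 2/4 = 111.5
  white: 223 × 1/4 = 55.75
χ² = Σ (O − E)² / E
  black: (51 − 55.75)² / 55.75 = 0.4047
  blue: (119 − 111.5)² / 111.5 = 0.5045
  white: (53 − 55.75)² / 55.75 = 0.1357
χ² = 0.4047 + 0.5045 + 0.1357 = 1.0449 ≈ 1.045

1.045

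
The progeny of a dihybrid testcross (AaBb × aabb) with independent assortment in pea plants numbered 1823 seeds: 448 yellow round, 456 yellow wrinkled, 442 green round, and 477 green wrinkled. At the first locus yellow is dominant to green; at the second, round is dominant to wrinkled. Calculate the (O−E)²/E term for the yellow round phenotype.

A dihybrid testcross with independent assortment gives a 1:1:1:1 ratio.
The 1:1:1:1 ratio has 4 parts, so with N = 1823 the expected counts are:
  yellow round: 1823 × 1/4 = 455.75
  yellow wrinkled: 1823 × 1/4 = 455.75
  green round: 1823 × 1/4 = 455.75
  green wrinkled: 1823 × 1/4 = 455.75
Contribution of yellow round: (448 − 455.75)² / 455.75 = 0.1318

0.132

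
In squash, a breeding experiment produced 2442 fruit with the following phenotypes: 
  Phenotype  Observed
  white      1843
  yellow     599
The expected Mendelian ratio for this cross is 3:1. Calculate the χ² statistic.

Total ratio parts = 4. Expected numbers out of 2442:
  white: 2442 × 3/4 = 1831.5
  yellow: 2442 × 1/4 = 610.5
χ² = Σ (O − E)² / E
  white: (1843 − 1831.5)² / 1831.5 = 0.0722
  yellow: (599 − 610.5)² / 610.5 = 0.2166
χ² = 0.0722 + 0.2166 = 0.2888 ≈ 0.289

0.289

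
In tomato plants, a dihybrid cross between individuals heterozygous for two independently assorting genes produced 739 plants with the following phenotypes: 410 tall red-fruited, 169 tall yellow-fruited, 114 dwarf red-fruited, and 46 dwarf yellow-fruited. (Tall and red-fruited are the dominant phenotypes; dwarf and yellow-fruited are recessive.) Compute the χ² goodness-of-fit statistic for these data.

11.119

A dihybrid F₂ with independent assortment and complete dominance at both loci gives a 9:3:3:1 phenotypic ratio.
Under the 9:3:3:1 hypothesis (Σ ratio = 16, N = 739):
  tall red-fruited: 739 × 9/16 = 415.6875
  tall yellow-fruited: 739 × 3/16 = 138.5625
  dwarf red-fruited: 739 × 3/16 = 138.5625
  dwarf yellow-fruited: 739 × 1/16 = 46.1875
χ² = Σ (O − E)² / E
  tall red-fruited: (410 − 415.6875)² / 415.6875 = 0.0778
  tall yellow-fruited: (169 − 138.5625)² / 138.5625 = 6.6861
  dwarf red-fruited: (114 − 138.5625)² / 138.5625 = 4.3541
  dwarf yellow-fruited: (46 − 46.1875)² / 46.1875 = 0.0008
χ² = 0.0778 + 6.6861 + 4.3541 + 0.0008 = 11.1188 ≈ 11.119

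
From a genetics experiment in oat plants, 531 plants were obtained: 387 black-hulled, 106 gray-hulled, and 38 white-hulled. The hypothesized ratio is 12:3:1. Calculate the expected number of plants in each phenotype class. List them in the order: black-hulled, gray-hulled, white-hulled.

Expected counts for N = 531 under a 12:3:1 ratio (total parts = 16):
  black-hulled: 531 × 12/16 = 398.25
  gray-hulled: 531 × 3/16 = 99.5625
  white-hulled: 531 × 1/16 = 33.1875

398.25, 99.5625, 33.1875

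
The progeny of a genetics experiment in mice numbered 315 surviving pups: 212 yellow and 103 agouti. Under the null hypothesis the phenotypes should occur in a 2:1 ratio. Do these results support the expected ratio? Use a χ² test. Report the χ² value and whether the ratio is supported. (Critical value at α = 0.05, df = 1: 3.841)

Expected counts for N = 315 under a 2:1 ratio (total parts = 3):
  yellow: 315 × 2/3 = 210
  agouti: 315 × 1/3 = 105
χ² = Σ (O − E)² / E
  yellow: (212 − 210)² / 210 = 0.0190
  agouti: (103 − 105)² / 105 = 0.0381
χ² = 0.0190 + 0.0381 = 0.0571 ≈ 0.057
Degrees of freedom = 2 − 1 = 1; critical value at α = 0.05 is 3.841.
Since 0.057 < 3.841, we fail to reject the null hypothesis — the data are consistent with the 2:1 ratio.

0.057; consistent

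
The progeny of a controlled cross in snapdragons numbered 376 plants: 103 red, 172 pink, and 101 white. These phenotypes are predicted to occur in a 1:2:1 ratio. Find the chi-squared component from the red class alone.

Expected counts for N = 376 under a 1:2:1 ratio (total parts = 4):
  red: 376 × 1/4 = 94
  pink: 376 × 2/4 = 188
  white: 376 × 1/4 = 94
Contribution of red: (103 − 94)² / 94 = 0.8617

0.862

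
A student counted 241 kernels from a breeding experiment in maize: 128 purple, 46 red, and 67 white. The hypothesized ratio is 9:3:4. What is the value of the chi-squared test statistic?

Expected counts for N = 241 under a 9:3:4 ratio (total parts = 16):
  purple: 241 × 9/16 = 135.5625
  red: 241 × 3/16 = 45.1875
  white: 241 × 4/16 = 60.25
χ² = Σ (O − E)² / E
  purple: (128 − 135.5625)² / 135.5625 = 0.4219
  red: (46 − 45.1875)² / 45.1875 = 0.0146
  white: (67 − 60.25)² / 60.25 = 0.7562
χ² = 0.4219 + 0.0146 + 0.7562 = 1.1927 ≈ 1.193

1.193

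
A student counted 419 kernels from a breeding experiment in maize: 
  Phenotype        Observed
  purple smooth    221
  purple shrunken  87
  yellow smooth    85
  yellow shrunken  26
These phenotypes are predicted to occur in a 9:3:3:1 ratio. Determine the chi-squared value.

2.350

The 9:3:3:1 ratio has 16 parts, so with N = 419 the expected counts are:
  purple smooth: 419 × 9/16 = 235.6875
  purple shrunken: 419 × 3/16 = 78.5625
  yellow smooth: 419 × 3/16 = 78.5625
  yellow shrunken: 419 × 1/16 = 26.1875
χ² = Σ (O − E)² / E
  purple smooth: (221 − 235.6875)² / 235.6875 = 0.9153
  purple shrunken: (87 − 78.5625)² / 78.5625 = 0.9062
  yellow smooth: (85 − 78.5625)² / 78.5625 = 0.5275
  yellow shrunken: (26 − 26.1875)² / 26.1875 = 0.0013
χ² = 0.9153 + 0.9062 + 0.5275 + 0.0013 = 2.3503 ≈ 2.350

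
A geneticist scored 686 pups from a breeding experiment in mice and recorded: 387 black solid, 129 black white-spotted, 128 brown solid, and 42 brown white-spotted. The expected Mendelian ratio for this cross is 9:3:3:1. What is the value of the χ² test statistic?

Expected counts for N = 686 under a 9:3:3:1 ratio (total parts = 16):
  black solid: 686 × 9/16 = 385.875
  black white-spotted: 686 × 3/16 = 128.625
  brown solid: 686 × 3/16 = 128.625
  brown white-spotted: 686 × 1/16 = 42.875
χ² = Σ (O − E)² / E
  black solid: (387 − 385.875)² / 385.875 = 0.0033
  black white-spotted: (129 − 128.625)² / 128.625 = 0.0011
  brown solid: (128 − 128.625)² / 128.625 = 0.0030
  brown white-spotted: (42 − 42.875)² / 42.875 = 0.0179
χ² = 0.0033 + 0.0011 + 0.0030 + 0.0179 = 0.0253 ≈ 0.025

0.025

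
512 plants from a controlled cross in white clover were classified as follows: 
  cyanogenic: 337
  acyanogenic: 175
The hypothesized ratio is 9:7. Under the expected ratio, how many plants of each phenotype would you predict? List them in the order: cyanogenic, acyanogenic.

288, 224

Expected counts for N = 512 under a 9:7 ratio (total parts = 16):
  cyanogenic: 512 × 9/16 = 288
  acyanogenic: 512 × 7/16 = 224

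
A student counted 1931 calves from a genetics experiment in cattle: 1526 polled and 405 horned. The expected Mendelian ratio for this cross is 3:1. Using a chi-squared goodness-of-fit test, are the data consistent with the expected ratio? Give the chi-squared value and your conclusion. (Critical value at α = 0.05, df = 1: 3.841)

16.696; not consistent

Expected counts for N = 1931 under a 3:1 ratio (total parts = 4):
  polled: 1931 × 3/4 = 1448.25
  horned: 1931 × 1/4 = 482.75
χ² = Σ (O − E)² / E
  polled: (1526 − 1448.25)² / 1448.25 = 4.1740
  horned: (405 − 482.75)² / 482.75 = 12.5221
χ² = 4.1740 + 12.5221 = 16.6961 ≈ 16.696
Degrees of freedom = 2 − 1 = 1; critical value at α = 0.05 is 3.841.
Since 16.696 > 3.841, we reject the null hypothesis — the data do not fit the 3:1 ratio.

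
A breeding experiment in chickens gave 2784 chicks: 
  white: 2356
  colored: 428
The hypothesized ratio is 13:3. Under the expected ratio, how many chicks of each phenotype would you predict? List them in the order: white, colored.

2262, 522

Total ratio parts = 16. Expected numbers out of 2784:
  white: 2784 × 13/16 = 2262
  colored: 2784 × 3/16 = 522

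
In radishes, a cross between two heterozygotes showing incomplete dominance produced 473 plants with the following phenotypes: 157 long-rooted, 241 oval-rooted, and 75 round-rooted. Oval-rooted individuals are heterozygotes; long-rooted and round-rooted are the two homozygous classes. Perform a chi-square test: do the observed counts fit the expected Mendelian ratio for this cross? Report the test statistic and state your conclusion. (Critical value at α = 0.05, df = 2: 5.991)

28.603; not consistent

With incomplete dominance, a heterozygote × heterozygote cross gives a 1:2:1 phenotypic ratio.
Total ratio parts = 4. Expected numbers out of 473:
  long-rooted: 473 × 1/4 = 118.25
  oval-rooted: 473 × 2/4 = 236.5
  round-rooted: 473 × 1/4 = 118.25
χ² = Σ (O − E)² / E
  long-rooted: (157 − 118.25)² / 118.25 = 12.6982
  oval-rooted: (241 − 236.5)² / 236.5 = 0.0856
  round-rooted: (75 − 118.25)² / 118.25 = 15.8187
χ² = 12.6982 + 0.0856 + 15.8187 = 28.6025 ≈ 28.603
Degrees of freedom = 3 − 1 = 2; critical value at α = 0.05 is 5.991.
Since 28.603 > 5.991, we reject the null hypothesis — the data do not fit the 1:2:1 ratio.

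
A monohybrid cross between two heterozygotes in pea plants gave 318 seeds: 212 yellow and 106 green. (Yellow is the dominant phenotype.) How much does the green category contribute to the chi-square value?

For a monohybrid cross between heterozygotes with complete dominance, the expected phenotypic ratio is 3:1.
Expected counts for N = 318 under a 3:1 ratio (total parts = 4):
  yellow: 318 × 3/4 = 238.5
  green: 318 × 1/4 = 79.5
Contribution of green: (106 − 79.5)² / 79.5 = 8.8333

8.833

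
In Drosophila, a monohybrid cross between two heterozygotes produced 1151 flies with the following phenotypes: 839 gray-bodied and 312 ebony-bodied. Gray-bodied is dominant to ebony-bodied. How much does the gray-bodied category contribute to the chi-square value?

For a monohybrid cross between heterozygotes with complete dominance, the expected phenotypic ratio is 3:1.
Under the 3:1 hypothesis (Σ ratio = 4, N = 1151):
  gray-bodied: 1151 × 3/4 = 863.25
  ebony-bodied: 1151 × 1/4 = 287.75
Contribution of gray-bodied: (839 − 863.25)² / 863.25 = 0.6812

0.681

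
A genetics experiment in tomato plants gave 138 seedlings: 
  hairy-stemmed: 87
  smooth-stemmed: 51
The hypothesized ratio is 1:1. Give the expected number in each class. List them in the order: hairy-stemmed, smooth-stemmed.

69, 69

Expected counts for N = 138 under a 1:1 ratio (total parts = 2):
  hairy-stemmed: 138 × 1/2 = 69
  smooth-stemmed: 138 × 1/2 = 69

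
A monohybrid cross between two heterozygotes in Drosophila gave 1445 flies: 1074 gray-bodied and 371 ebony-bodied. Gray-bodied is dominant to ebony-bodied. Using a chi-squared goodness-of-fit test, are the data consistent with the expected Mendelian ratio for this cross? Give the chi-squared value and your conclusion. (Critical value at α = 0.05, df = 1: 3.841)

0.351; consistent

For a monohybrid cross between heterozygotes with complete dominance, the expected phenotypic ratio is 3:1.
Under the 3:1 hypothesis (Σ ratio = 4, N = 1445):
  gray-bodied: 1445 × 3/4 = 1083.75
  ebony-bodied: 1445 × 1/4 = 361.25
χ² = Σ (O − E)² / E
  gray-bodied: (1074 − 1083.75)² / 1083.75 = 0.0877
  ebony-bodied: (371 − 361.25)² / 361.25 = 0.2631
χ² = 0.0877 + 0.2631 = 0.3508 ≈ 0.351
Degrees of freedom = 2 − 1 = 1; critical value at α = 0.05 is 3.841.
Since 0.351 < 3.841, we fail to reject the null hypothesis — the data are consistent with the 3:1 ratio.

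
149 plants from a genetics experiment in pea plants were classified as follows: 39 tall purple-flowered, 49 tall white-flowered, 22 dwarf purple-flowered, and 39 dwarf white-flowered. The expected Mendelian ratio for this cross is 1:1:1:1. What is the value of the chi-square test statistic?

The 1:1:1:1 ratio has 4 parts, so with N = 149 the expected counts are:
  tall purple-flowered: 149 × 1/4 = 37.25
  tall white-flowered: 149 × 1/4 = 37.25
  dwarf purple-flowered: 149 × 1/4 = 37.25
  dwarf white-flowered: 149 × 1/4 = 37.25
χ² = Σ (O − E)² / E
  tall purple-flowered: (39 − 37.25)² / 37.25 = 0.0822
  tall white-flowered: (49 − 37.25)² / 37.25 = 3.7064
  dwarf purple-flowered: (22 − 37.25)² / 37.25 = 6.2433
  dwarf white-flowered: (39 − 37.25)² / 37.25 = 0.0822
χ² = 0.0822 + 3.7064 + 6.2433 + 0.0822 = 10.1141 ≈ 10.114

10.114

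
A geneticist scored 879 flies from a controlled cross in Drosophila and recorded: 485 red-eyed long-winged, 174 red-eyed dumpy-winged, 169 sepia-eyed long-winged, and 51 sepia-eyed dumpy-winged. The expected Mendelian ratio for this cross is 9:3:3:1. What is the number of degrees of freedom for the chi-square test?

A goodness-of-fit test with 4 phenotype classes has df = 4 − 1 = 3.

3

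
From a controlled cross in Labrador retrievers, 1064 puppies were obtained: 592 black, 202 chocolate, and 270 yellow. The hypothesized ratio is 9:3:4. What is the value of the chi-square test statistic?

Total ratio parts = 16. Expected numbers out of 1064:
  black: 1064 × 9/16 = 598.5
  chocolate: 1064 × 3/16 = 199.5
  yellow: 1064 × 4/16 = 266
χ² = Σ (O − E)² / E
  black: (592 − 598.5)² / 598.5 = 0.0706
  chocolate: (202 − 199.5)² / 199.5 = 0.0313
  yellow: (270 − 266)² / 266 = 0.0602
χ² = 0.0706 + 0.0313 + 0.0602 = 0.1621 ≈ 0.162

0.162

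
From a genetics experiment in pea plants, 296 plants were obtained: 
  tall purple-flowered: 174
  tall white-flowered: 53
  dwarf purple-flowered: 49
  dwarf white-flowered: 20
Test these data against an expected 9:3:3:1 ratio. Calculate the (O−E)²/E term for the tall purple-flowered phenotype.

Under the 9:3:3:1 hypothesis (Σ ratio = 16, N = 296):
  tall purple-flowered: 296 × 9/16 = 166.5
  tall white-flowered: 296 × 3/16 = 55.5
  dwarf purple-flowered: 296 × 3/16 = 55.5
  dwarf white-flowered: 296 × 1/16 = 18.5
Contribution of tall purple-flowered: (174 − 166.5)² / 166.5 = 0.3378

0.338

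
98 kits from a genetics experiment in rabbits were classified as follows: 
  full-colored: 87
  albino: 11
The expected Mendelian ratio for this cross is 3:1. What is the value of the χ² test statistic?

Under the 3:1 hypothesis (Σ ratio = 4, N = 98):
  full-colored: 98 × 3/4 = 73.5
  albino: 98 × 1/4 = 24.5
χ² = Σ (O − E)² / E
  full-colored: (87 − 73.5)² / 73.5 = 2.4796
  albino: (11 − 24.5)² / 24.5 = 7.4388
χ² = 2.4796 + 7.4388 = 9.9184 ≈ 9.918

9.918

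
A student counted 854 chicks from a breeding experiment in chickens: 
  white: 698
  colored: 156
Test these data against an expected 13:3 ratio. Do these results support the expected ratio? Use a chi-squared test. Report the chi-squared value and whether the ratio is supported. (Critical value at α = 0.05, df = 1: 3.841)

The 13:3 ratio has 16 parts, so with N = 854 the expected counts are:
  white: 854 × 13/16 = 693.875
  colored: 854 × 3/16 = 160.125
χ² = Σ (O − E)² / E
  white: (698 − 693.875)² / 693.875 = 0.0245
  colored: (156 − 160.125)² / 160.125 = 0.1063
χ² = 0.0245 + 0.1063 = 0.1308 ≈ 0.131
Degrees of freedom = 2 − 1 = 1; critical value at α = 0.05 is 3.841.
Since 0.131 < 3.841, we fail to reject the null hypothesis — the data are consistent with the 13:3 ratio.

0.131; consistent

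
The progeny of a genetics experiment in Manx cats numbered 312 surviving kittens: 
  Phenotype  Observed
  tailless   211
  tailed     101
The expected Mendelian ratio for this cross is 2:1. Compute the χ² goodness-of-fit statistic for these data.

0.130

The 2:1 ratio has 3 parts, so with N = 312 the expected counts are:
  tailless: 312 × 2/3 = 208
  tailed: 312 × 1/3 = 104
χ² = Σ (O − E)² / E
  tailless: (211 − 208)² / 208 = 0.0433
  tailed: (101 − 104)² / 104 = 0.0865
χ² = 0.0433 + 0.0865 = 0.1298 ≈ 0.130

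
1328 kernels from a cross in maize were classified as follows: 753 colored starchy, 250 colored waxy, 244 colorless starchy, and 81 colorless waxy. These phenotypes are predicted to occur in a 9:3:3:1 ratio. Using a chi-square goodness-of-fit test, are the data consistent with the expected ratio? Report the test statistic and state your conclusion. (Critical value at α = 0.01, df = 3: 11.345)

Under the 9:3:3:1 hypothesis (Σ ratio = 16, N = 1328):
  colored starchy: 1328 × 9/16 = 747
  colored waxy: 1328 × 3/16 = 249
  colorless starchy: 1328 × 3/16 = 249
  colorless waxy: 1328 × 1/16 = 83
χ² = Σ (O − E)² / E
  colored starchy: (753 − 747)² / 747 = 0.0482
  colored waxy: (250 − 249)² / 249 = 0.0040
  colorless starchy: (244 − 249)² / 249 = 0.1004
  colorless waxy: (81 − 83)² / 83 = 0.0482
χ² = 0.0482 + 0.0040 + 0.1004 + 0.0482 = 0.2008 ≈ 0.201
Degrees of freedom = 4 − 1 = 3; critical value at α = 0.01 is 11.345.
Since 0.201 < 11.345, we fail to reject the null hypothesis — the data are consistent with the 9:3:3:1 ratio.

0.201; consistent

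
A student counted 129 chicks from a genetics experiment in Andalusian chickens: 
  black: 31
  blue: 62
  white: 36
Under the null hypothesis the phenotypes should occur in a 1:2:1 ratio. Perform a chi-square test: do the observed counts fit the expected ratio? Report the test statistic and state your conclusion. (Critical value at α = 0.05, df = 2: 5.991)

The 1:2:1 ratio has 4 parts, so with N = 129 the expected counts are:
  black: 129 × 1/4 = 32.25
  blue: 129 × 2/4 = 64.5
  white: 129 × 1/4 = 32.25
χ² = Σ (O − E)² / E
  black: (31 − 32.25)² / 32.25 = 0.0484
  blue: (62 − 64.5)² / 64.5 = 0.0969
  white: (36 − 32.25)² / 32.25 = 0.4360
χ² = 0.0484 + 0.0969 + 0.4360 = 0.5813 ≈ 0.581
Degrees of freedom = 3 − 1 = 2; critical value at α = 0.05 is 5.991.
Since 0.581 < 5.991, we fail to reject the null hypothesis — the data are consistent with the 1:2:1 ratio.

0.581; consistent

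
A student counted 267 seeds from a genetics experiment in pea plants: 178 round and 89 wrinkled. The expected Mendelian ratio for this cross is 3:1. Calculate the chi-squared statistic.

9.889

Expected counts for N = 267 under a 3:1 ratio (total parts = 4):
  round: 267 × 3/4 = 200.25
  wrinkled: 267 × 1/4 = 66.75
χ² = Σ (O − E)² / E
  round: (178 − 200.25)² / 200.25 = 2.4722
  wrinkled: (89 − 66.75)² / 66.75 = 7.4167
χ² = 2.4722 + 7.4167 = 9.8889 ≈ 9.889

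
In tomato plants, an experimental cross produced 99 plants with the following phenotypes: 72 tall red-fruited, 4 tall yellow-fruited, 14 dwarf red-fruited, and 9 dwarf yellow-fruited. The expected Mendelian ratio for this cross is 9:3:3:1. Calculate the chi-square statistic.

18.603

Under the 9:3:3:1 hypothesis (Σ ratio = 16, N = 99):
  tall red-fruited: 99 × 9/16 = 55.6875
  tall yellow-fruited: 99 × 3/16 = 18.5625
  dwarf red-fruited: 99 × 3/16 = 18.5625
  dwarf yellow-fruited: 99 × 1/16 = 6.1875
χ² = Σ (O − E)² / E
  tall red-fruited: (72 − 55.6875)² / 55.6875 = 4.7784
  tall yellow-fruited: (4 − 18.5625)² / 18.5625 = 11.4245
  dwarf red-fruited: (14 − 18.5625)² / 18.5625 = 1.1214
  dwarf yellow-fruited: (9 − 6.1875)² / 6.1875 = 1.2784
χ² = 4.7784 + 11.4245 + 1.1214 + 1.2784 = 18.6027 ≈ 18.603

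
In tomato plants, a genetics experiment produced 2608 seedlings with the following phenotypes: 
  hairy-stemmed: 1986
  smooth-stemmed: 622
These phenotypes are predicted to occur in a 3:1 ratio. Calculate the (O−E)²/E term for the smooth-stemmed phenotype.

The 3:1 ratio has 4 parts, so with N = 2608 the expected counts are:
  hairy-stemmed: 2608 × 3/4 = 1956
  smooth-stemmed: 2608 × 1/4 = 652
Contribution of smooth-stemmed: (622 − 652)² / 652 = 1.3804

1.380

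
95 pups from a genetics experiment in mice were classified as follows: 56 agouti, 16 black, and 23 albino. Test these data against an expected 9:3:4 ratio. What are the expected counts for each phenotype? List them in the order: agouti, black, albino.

The 9:3:4 ratio has 16 parts, so with N = 95 the expected counts are:
  agouti: 95 × 9/16 = 53.4375
  black: 95 × 3/16 = 17.8125
  albino: 95 × 4/16 = 23.75

53.4375, 17.8125, 23.75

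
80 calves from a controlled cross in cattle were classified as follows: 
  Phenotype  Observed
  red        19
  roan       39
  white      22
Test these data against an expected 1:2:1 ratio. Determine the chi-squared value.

The 1:2:1 ratio has 4 parts, so with N = 80 the expected counts are:
  red: 80 × 1/4 = 20
  roan: 80 × 2/4 = 40
  white: 80 × 1/4 = 20
χ² = Σ (O − E)² / E
  red: (19 − 20)² / 20 = 0.0500
  roan: (39 − 40)² / 40 = 0.0250
  white: (22 − 20)² / 20 = 0.2000
χ² = 0.0500 + 0.0250 + 0.2000 = 0.275

0.275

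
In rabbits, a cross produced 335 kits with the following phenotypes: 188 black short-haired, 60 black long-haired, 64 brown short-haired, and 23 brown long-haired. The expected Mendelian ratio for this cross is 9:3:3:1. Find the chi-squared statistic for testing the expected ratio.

Total ratio parts = 16. Expected numbers out of 335:
  black short-haired: 335 × 9/16 = 188.4375
  black long-haired: 335 × 3/16 = 62.8125
  brown short-haired: 335 × 3/16 = 62.8125
  brown long-haired: 335 × 1/16 = 20.9375
χ² = Σ (O − E)² / E
  black short-haired: (188 − 188.4375)² / 188.4375 = 0.0010
  black long-haired: (60 − 62.8125)² / 62.8125 = 0.1259
  brown short-haired: (64 − 62.8125)² / 62.8125 = 0.0225
  brown long-haired: (23 − 20.9375)² / 20.9375 = 0.2032
χ² = 0.0010 + 0.1259 + 0.0225 + 0.2032 = 0.3526 ≈ 0.353

0.353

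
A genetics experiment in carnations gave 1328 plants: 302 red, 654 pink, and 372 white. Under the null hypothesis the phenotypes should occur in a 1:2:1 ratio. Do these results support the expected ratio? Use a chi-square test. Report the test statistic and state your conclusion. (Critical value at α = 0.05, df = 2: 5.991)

Under the 1:2:1 hypothesis (Σ ratio = 4, N = 1328):
  red: 1328 × 1/4 = 332
  pink: 1328 × 2/4 = 664
  white: 1328 × 1/4 = 332
χ² = Σ (O − E)² / E
  red: (302 − 332)² / 332 = 2.7108
  pink: (654 − 664)² / 664 = 0.1506
  white: (372 − 332)² / 332 = 4.8193
χ² = 2.7108 + 0.1506 + 4.8193 = 7.6807 ≈ 7.681
Degrees of freedom = 3 − 1 = 2; critical value at α = 0.05 is 5.991.
Since 7.681 > 5.991, we reject the null hypothesis — the data do not fit the 1:2:1 ratio.

7.681; not consistent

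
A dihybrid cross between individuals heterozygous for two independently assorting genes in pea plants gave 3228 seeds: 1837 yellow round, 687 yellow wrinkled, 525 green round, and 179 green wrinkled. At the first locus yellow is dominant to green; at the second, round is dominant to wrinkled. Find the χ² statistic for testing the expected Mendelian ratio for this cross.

A dihybrid F₂ with independent assortment and complete dominance at both loci gives a 9:3:3:1 phenotypic ratio.
The 9:3:3:1 ratio has 16 parts, so with N = 3228 the expected counts are:
  yellow round: 3228 × 9/16 = 1815.75
  yellow wrinkled: 3228 × 3/16 = 605.25
  green round: 3228 × 3/16 = 605.25
  green wrinkled: 3228 × 1/16 = 201.75
χ² = Σ (O − E)² / E
  yellow round: (1837 − 1815.75)² / 1815.75 = 0.2487
  yellow wrinkled: (687 − 605.25)² / 605.25 = 11.0418
  green round: (525 − 605.25)² / 605.25 = 10.6403
  green wrinkled: (179 − 201.75)² / 201.75 = 2.5654
χ² = 0.2487 + 11.0418 + 10.6403 + 2.5654 = 24.4962 ≈ 24.496

24.496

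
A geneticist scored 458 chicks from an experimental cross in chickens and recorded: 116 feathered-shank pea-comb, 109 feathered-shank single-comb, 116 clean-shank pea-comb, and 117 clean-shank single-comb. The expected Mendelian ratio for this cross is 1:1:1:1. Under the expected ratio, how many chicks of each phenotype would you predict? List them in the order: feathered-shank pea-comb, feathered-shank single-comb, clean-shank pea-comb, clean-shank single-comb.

Total ratio parts = 4. Expected numbers out of 458:
  feathered-shank pea-comb: 458 × 1/4 = 114.5
  feathered-shank single-comb: 458 × 1/4 = 114.5
  clean-shank pea-comb: 458 × 1/4 = 114.5
  clean-shank single-comb: 458 × 1/4 = 114.5

114.5, 114.5, 114.5, 114.5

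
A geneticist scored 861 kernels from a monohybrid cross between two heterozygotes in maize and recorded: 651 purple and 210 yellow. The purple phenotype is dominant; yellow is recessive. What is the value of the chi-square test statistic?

0.171

For a monohybrid cross between heterozygotes with complete dominance, the expected phenotypic ratio is 3:1.
Under the 3:1 hypothesis (Σ ratio = 4, N = 861):
  purple: 861 × 3/4 = 645.75
  yellow: 861 × 1/4 = 215.25
χ² = Σ (O − E)² / E
  purple: (651 − 645.75)² / 645.75 = 0.0427
  yellow: (210 − 215.25)² / 215.25 = 0.1280
χ² = 0.0427 + 0.1280 = 0.1707 ≈ 0.171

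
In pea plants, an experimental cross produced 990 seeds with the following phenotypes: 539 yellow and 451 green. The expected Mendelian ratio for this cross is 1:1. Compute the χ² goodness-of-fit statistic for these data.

7.822

Expected counts for N = 990 under a 1:1 ratio (total parts = 2):
  yellow: 990 × 1/2 = 495
  green: 990 × 1/2 = 495
χ² = Σ (O − E)² / E
  yellow: (539 − 495)² / 495 = 3.9111
  green: (451 − 495)² / 495 = 3.9111
χ² = 3.9111 + 3.9111 = 7.8222 ≈ 7.822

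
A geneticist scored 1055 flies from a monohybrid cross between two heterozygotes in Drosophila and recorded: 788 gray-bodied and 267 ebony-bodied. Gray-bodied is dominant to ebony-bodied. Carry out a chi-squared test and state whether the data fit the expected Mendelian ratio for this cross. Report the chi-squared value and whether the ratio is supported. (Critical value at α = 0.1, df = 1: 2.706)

For a monohybrid cross between heterozygotes with complete dominance, the expected phenotypic ratio is 3:1.
Under the 3:1 hypothesis (Σ ratio = 4, N = 1055):
  gray-bodied: 1055 × 3/4 = 791.25
  ebony-bodied: 1055 × 1/4 = 263.75
χ² = Σ (O − E)² / E
  gray-bodied: (788 − 791.25)² / 791.25 = 0.0133
  ebony-bodied: (267 − 263.75)² / 263.75 = 0.0400
χ² = 0.0133 + 0.0400 = 0.0533 ≈ 0.053
Degrees of freedom = 2 − 1 = 1; critical value at α = 0.1 is 2.706.
Since 0.053 < 2.706, we fail to reject the null hypothesis — the data are consistent with the 3:1 ratio.

0.053; consistent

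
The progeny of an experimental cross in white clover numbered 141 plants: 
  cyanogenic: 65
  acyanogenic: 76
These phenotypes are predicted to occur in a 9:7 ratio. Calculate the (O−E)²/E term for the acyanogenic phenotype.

The 9:7 ratio has 16 parts, so with N = 141 the expected counts are:
  cyanogenic: 141 × 9/16 = 79.3125
  acyanogenic: 141 × 7/16 = 61.6875
Contribution of acyanogenic: (76 − 61.6875)² / 61.6875 = 3.3207

3.321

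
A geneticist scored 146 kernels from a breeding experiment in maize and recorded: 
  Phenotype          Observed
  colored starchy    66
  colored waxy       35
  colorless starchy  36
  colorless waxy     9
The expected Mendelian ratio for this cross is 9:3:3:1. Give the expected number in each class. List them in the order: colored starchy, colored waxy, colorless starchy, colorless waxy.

82.125, 27.375, 27.375, 9.125

Under the 9:3:3:1 hypothesis (Σ ratio = 16, N = 146):
  colored starchy: 146 × 9/16 = 82.125
  colored waxy: 146 × 3/16 = 27.375
  colorless starchy: 146 × 3/16 = 27.375
  colorless waxy: 146 × 1/16 = 9.125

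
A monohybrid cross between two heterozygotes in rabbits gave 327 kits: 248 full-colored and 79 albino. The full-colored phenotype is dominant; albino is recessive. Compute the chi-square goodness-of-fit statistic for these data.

For a monohybrid cross between heterozygotes with complete dominance, the expected phenotypic ratio is 3:1.
Expected counts for N = 327 under a 3:1 ratio (total parts = 4):
  full-colored: 327 × 3/4 = 245.25
  albino: 327 × 1/4 = 81.75
χ² = Σ (O − E)² / E
  full-colored: (248 − 245.25)² / 245.25 = 0.0308
  albino: (79 − 81.75)² / 81.75 = 0.0925
χ² = 0.0308 + 0.0925 = 0.1233 ≈ 0.123

0.123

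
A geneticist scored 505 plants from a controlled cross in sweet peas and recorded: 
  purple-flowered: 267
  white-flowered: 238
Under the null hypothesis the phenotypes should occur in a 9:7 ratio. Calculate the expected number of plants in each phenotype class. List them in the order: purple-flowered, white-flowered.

Under the 9:7 hypothesis (Σ ratio = 16, N = 505):
  purple-flowered: 505 × 9/16 = 284.0625
  white-flowered: 505 × 7/16 = 220.9375

284.0625, 220.9375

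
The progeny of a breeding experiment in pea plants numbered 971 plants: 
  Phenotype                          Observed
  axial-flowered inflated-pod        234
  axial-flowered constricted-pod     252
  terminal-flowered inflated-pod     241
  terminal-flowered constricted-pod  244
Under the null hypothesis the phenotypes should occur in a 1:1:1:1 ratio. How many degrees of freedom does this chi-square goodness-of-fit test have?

A goodness-of-fit test with 4 phenotype classes has df = 4 − 1 = 3.

3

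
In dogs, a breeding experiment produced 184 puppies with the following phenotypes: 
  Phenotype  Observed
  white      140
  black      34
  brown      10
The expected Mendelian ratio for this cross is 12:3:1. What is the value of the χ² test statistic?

0.232

The 12:3:1 ratio has 16 parts, so with N = 184 the expected counts are:
  white: 184 × 12/16 = 138
  black: 184 × 3/16 = 34.5
  brown: 184 × 1/16 = 11.5
χ² = Σ (O − E)² / E
  white: (140 − 138)² / 138 = 0.0290
  black: (34 − 34.5)² / 34.5 = 0.0072
  brown: (10 − 11.5)² / 11.5 = 0.1957
χ² = 0.0290 + 0.0072 + 0.1957 = 0.2319 ≈ 0.232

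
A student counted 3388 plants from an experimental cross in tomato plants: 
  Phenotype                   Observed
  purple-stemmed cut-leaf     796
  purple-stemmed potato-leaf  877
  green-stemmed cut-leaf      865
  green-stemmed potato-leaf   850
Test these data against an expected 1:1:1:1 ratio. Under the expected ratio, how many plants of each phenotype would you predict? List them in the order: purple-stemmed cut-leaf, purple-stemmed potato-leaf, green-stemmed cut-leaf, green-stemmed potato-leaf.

The 1:1:1:1 ratio has 4 parts, so with N = 3388 the expected counts are:
  purple-stemmed cut-leaf: 3388 × 1/4 = 847
  purple-stemmed potato-leaf: 3388 × 1/4 = 847
  green-stemmed cut-leaf: 3388 × 1/4 = 847
  green-stemmed potato-leaf: 3388 × 1/4 = 847

847, 847, 847, 847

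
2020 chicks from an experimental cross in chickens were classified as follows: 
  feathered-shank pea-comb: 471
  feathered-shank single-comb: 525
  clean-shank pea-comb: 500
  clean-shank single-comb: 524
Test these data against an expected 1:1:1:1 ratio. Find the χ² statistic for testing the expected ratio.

3.846

Total ratio parts = 4. Expected numbers out of 2020:
  feathered-shank pea-comb: 2020 × 1/4 = 505
  feathered-shank single-comb: 2020 × 1/4 = 505
  clean-shank pea-comb: 2020 × 1/4 = 505
  clean-shank single-comb: 2020 × 1/4 = 505
χ² = Σ (O − E)² / E
  feathered-shank pea-comb: (471 − 505)² / 505 = 2.2891
  feathered-shank single-comb: (525 − 505)² / 505 = 0.7921
  clean-shank pea-comb: (500 − 505)² / 505 = 0.0495
  clean-shank single-comb: (524 − 505)² / 505 = 0.7149
χ² = 2.2891 + 0.7921 + 0.0495 + 0.7149 = 3.8456 ≈ 3.846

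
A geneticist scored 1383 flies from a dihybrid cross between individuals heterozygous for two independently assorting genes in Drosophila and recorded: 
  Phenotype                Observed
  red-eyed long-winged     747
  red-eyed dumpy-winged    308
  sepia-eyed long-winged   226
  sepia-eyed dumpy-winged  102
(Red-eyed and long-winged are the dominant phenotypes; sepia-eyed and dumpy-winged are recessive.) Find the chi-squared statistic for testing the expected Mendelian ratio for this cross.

17.453

A dihybrid F₂ with independent assortment and complete dominance at both loci gives a 9:3:3:1 phenotypic ratio.
The 9:3:3:1 ratio has 16 parts, so with N = 1383 the expected counts are:
  red-eyed long-winged: 1383 × 9/16 = 777.9375
  red-eyed dumpy-winged: 1383 × 3/16 = 259.3125
  sepia-eyed long-winged: 1383 × 3/16 = 259.3125
  sepia-eyed dumpy-winged: 1383 × 1/16 = 86.4375
χ² = Σ (O − E)² / E
  red-eyed long-winged: (747 − 777.9375)² / 777.9375 = 1.2303
  red-eyed dumpy-winged: (308 − 259.3125)² / 259.3125 = 9.1414
  sepia-eyed long-winged: (226 − 259.3125)² / 259.3125 = 4.2795
  sepia-eyed dumpy-winged: (102 − 86.4375)² / 86.4375 = 2.8019
χ² = 1.2303 + 9.1414 + 4.2795 + 2.8019 = 17.4531 ≈ 17.453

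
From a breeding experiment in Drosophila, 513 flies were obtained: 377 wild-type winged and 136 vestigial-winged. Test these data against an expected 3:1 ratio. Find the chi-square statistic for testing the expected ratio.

0.624

Total ratio parts = 4. Expected numbers out of 513:
  wild-type winged: 513 × 3/4 = 384.75
  vestigial-winged: 513 × 1/4 = 128.25
χ² = Σ (O − E)² / E
  wild-type winged: (377 − 384.75)² / 384.75 = 0.1561
  vestigial-winged: (136 − 128.25)² / 128.25 = 0.4683
χ² = 0.1561 + 0.4683 = 0.6244 ≈ 0.624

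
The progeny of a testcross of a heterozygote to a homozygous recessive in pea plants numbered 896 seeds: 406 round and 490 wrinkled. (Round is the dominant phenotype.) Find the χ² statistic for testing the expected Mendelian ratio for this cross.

A testcross of a heterozygote (Aa × aa) gives a 1:1 phenotypic ratio.
Under the 1:1 hypothesis (Σ ratio = 2, N = 896):
  round: 896 × 1/2 = 448
  wrinkled: 896 × 1/2 = 448
χ² = Σ (O − E)² / E
  round: (406 − 448)² / 448 = 3.9375
  wrinkled: (490 − 448)² / 448 = 3.9375
χ² = 3.9375 + 3.9375 = 7.875

7.875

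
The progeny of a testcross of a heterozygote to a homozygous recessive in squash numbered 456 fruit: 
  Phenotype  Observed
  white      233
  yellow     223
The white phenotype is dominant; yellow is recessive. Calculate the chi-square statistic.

0.219

A testcross of a heterozygote (Aa × aa) gives a 1:1 phenotypic ratio.
Total ratio parts = 2. Expected numbers out of 456:
  white: 456 × 1/2 = 228
  yellow: 456 × 1/2 = 228
χ² = Σ (O − E)² / E
  white: (233 − 228)² / 228 = 0.1096
  yellow: (223 − 228)² / 228 = 0.1096
χ² = 0.1096 + 0.1096 = 0.2192 ≈ 0.219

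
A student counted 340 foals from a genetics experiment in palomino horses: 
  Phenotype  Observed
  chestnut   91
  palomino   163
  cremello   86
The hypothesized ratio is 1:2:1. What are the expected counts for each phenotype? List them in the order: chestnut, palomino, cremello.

Total ratio parts = 4. Expected numbers out of 340:
  chestnut: 340 × 1/4 = 85
  palomino: 340 × 2/4 = 170
  cremello: 340 × 1/4 = 85

85, 170, 85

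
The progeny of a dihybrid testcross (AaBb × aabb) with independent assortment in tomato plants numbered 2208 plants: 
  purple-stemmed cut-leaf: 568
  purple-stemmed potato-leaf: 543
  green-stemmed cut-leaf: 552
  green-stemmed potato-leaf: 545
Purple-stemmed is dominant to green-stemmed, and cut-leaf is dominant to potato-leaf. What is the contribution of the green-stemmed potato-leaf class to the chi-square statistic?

0.089

A dihybrid testcross with independent assortment gives a 1:1:1:1 ratio.
The 1:1:1:1 ratio has 4 parts, so with N = 2208 the expected counts are:
  purple-stemmed cut-leaf: 2208 × 1/4 = 552
  purple-stemmed potato-leaf: 2208 × 1/4 = 552
  green-stemmed cut-leaf: 2208 × 1/4 = 552
  green-stemmed potato-leaf: 2208 × 1/4 = 552
Contribution of green-stemmed potato-leaf: (545 − 552)² / 552 = 0.0888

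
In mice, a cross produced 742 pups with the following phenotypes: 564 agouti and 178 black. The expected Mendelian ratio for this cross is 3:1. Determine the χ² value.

Expected counts for N = 742 under a 3:1 ratio (total parts = 4):
  agouti: 742 × 3/4 = 556.5
  black: 742 × 1/4 = 185.5
χ² = Σ (O − E)² / E
  agouti: (564 − 556.5)² / 556.5 = 0.1011
  black: (178 − 185.5)² / 185.5 = 0.3032
χ² = 0.1011 + 0.3032 = 0.4043 ≈ 0.404

0.404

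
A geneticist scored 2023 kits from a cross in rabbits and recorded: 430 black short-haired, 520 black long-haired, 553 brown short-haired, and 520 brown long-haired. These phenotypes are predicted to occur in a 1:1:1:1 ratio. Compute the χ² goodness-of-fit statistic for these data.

16.563

Total ratio parts = 4. Expected numbers out of 2023:
  black short-haired: 2023 × 1/4 = 505.75
  black long-haired: 2023 × 1/4 = 505.75
  brown short-haired: 2023 × 1/4 = 505.75
  brown long-haired: 2023 × 1/4 = 505.75
χ² = Σ (O − E)² / E
  black short-haired: (430 − 505.75)² / 505.75 = 11.3457
  black long-haired: (520 − 505.75)² / 505.75 = 0.4015
  brown short-haired: (553 − 505.75)² / 505.75 = 4.4144
  brown long-haired: (520 − 505.75)² / 505.75 = 0.4015
χ² = 11.3457 + 0.4015 + 4.4144 + 0.4015 = 16.5631 ≈ 16.563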